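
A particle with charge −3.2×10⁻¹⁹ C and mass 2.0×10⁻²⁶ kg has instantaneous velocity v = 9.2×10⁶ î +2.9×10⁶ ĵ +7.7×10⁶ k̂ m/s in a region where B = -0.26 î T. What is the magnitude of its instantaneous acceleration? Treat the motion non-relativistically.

v×B = (0, -2.00×10⁶, 7.54×10⁵) N/C.
F = q v×B = (−3.2×10⁻¹⁹ C)·(0, -2.00×10⁶, 7.54×10⁵) = (0, 6.41×10⁻¹³, -2.41×10⁻¹³) N.
|a| = |F|/m = 6.846×10⁻¹³/2.0×10⁻²⁶ ≈ 3.42×10¹³ m/s².

|a| ≈ 3.42×10¹³ m/s²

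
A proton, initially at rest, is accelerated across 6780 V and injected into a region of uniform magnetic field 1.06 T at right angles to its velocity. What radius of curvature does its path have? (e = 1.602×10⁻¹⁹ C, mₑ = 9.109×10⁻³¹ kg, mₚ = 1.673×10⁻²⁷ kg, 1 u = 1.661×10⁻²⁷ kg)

r ≈ 0.0112 m

Acceleration: |q|V = ½mv² ⇒ v = √(2|q|V/m) = √(2·1.602×10⁻¹⁹·6780/1.673×10⁻²⁷) ≈ 1.139×10⁶ m/s.
In the field: r = mv/(|q|B) = (1.673×10⁻²⁷)(1.139×10⁶)/((1.602×10⁻¹⁹)(1.06)) ≈ 0.0112 m.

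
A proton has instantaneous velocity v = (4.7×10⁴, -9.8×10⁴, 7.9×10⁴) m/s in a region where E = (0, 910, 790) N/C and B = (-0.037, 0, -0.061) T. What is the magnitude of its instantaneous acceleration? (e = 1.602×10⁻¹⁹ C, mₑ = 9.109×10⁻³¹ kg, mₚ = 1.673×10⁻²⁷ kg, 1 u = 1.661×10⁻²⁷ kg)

v×B = (5980, -56.0, -3630) N/C.
E + v×B = (5980, 854, -2840) N/C.
F = q(E + v×B) = (1.602×10⁻¹⁹ C)·(5980, 854, -2840) = (9.58×10⁻¹⁶, 1.37×10⁻¹⁶, -4.54×10⁻¹⁶) N.
|a| = |F|/m = 1.069×10⁻¹⁵/1.673×10⁻²⁷ ≈ 6.39×10¹¹ m/s².

|a| ≈ 6.39×10¹¹ m/s²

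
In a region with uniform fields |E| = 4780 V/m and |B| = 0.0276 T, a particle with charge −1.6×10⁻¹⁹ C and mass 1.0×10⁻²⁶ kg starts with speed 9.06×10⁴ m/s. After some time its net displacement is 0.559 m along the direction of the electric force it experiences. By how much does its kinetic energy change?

The magnetic force is always ⟂ v and does no work; only the electric force changes KE.
ΔKE = F_E · d = |q|E d = (1.6×10⁻¹⁹)(4780)(0.559) ≈ 4.28×10⁻¹⁶ J.

ΔKE ≈ 4.28×10⁻¹⁶ J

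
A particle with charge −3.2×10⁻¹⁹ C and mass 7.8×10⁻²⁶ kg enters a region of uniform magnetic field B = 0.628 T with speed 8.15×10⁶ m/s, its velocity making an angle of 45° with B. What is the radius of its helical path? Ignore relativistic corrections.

r ≈ 2.24 m

v⊥ = v sinθ = 8.15×10⁶·sin45° ≈ 5.763×10⁶ m/s.
r = m v⊥/(|q|B) = (7.8×10⁻²⁶)(5.763×10⁶)/((3.2×10⁻¹⁹)(0.628)) ≈ 2.24 m.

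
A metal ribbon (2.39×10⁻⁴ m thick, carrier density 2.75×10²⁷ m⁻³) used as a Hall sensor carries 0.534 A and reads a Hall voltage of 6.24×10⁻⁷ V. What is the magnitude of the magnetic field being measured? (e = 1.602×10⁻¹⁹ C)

From V_H = IB/(n e t), B = V_H n e t / I.
B = (6.24×10⁻⁷)(2.75×10²⁷)(1.602×10⁻¹⁹)(2.39×10⁻⁴)/0.534 ≈ 0.123 T.

B ≈ 0.123 T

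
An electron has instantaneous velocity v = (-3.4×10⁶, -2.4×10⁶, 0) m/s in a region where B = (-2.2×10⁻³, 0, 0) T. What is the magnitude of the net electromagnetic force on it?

|F| ≈ 8.46×10⁻¹⁶ N

v×B = (0, 0, -5280) N/C.
F = q v×B = (−1.602×10⁻¹⁹ C)·(0, 0, -5280) = (0, 0, 8.46×10⁻¹⁶) N.
|F| = 8.46×10⁻¹⁶ N.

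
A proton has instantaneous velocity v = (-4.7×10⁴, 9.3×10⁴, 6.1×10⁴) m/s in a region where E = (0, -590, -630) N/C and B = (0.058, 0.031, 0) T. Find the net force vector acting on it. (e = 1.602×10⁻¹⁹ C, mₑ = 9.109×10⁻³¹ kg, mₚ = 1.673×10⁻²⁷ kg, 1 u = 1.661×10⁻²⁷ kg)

F ≈ (-3.03×10⁻¹⁶, 4.72×10⁻¹⁶, -1.20×10⁻¹⁵) N

v×B = (-1890, 3540, -6850) N/C.
E + v×B = (-1890, 2950, -7480) N/C.
F = q(E + v×B) = (1.602×10⁻¹⁹ C)·(-1890, 2950, -7480) = (-3.03×10⁻¹⁶, 4.72×10⁻¹⁶, -1.20×10⁻¹⁵) N.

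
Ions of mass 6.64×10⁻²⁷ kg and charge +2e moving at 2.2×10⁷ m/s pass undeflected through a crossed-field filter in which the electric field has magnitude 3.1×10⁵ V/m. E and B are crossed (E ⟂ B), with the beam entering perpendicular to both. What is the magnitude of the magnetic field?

B = 0.014 T

Balance of forces in the selector: qE = qvB ⇒ B = E/v.
B = 3.1×10⁵/2.2×10⁷ = 0.014 T.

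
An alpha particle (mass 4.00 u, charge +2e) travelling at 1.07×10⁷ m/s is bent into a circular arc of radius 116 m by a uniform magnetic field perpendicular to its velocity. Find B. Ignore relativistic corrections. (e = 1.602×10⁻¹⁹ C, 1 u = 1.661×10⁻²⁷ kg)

B ≈ 1.91×10⁻³ T

From |q|vB = mv²/r, B = mv/(|q|r).
B = (6.644×10⁻²⁷)(1.07×10⁷)/((3.204×10⁻¹⁹)(116)) ≈ 1.91×10⁻³ T.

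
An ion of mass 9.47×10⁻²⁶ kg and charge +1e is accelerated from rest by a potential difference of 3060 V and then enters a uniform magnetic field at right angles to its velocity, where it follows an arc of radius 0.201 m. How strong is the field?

B ≈ 0.299 T

v = √(2|q|V/m) = √(2·1.602×10⁻¹⁹·3060/9.47×10⁻²⁶) ≈ 1.017×10⁵ m/s.
B = mv/(|q|r) = (9.47×10⁻²⁶)(1.017×10⁵)/((1.602×10⁻¹⁹)(0.201)) ≈ 0.299 T.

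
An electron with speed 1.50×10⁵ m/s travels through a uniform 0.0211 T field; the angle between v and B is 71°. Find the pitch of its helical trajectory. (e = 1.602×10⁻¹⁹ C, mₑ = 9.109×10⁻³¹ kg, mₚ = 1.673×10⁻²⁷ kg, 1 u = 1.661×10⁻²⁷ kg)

v∥ = v cosθ = 1.50×10⁵·cos71° ≈ 4.884×10⁴ m/s.
T = 2πm/(|q|B) = 2π(9.109×10⁻³¹)/((1.602×10⁻¹⁹)(0.0211)) ≈ 1.693×10⁻⁹ s.
pitch = v∥ T = (4.884×10⁴)(1.693×10⁻⁹) ≈ 8.27×10⁻⁵ m.

p ≈ 8.27×10⁻⁵ m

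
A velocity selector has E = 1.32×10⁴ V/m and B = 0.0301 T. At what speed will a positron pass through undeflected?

v = 4.39×10⁵ m/s

Zero net Lorentz force requires |qE| = |q v×B|, i.e. E = vB.
v = E/B = 1.32×10⁴/0.0301 = 4.39×10⁵ m/s.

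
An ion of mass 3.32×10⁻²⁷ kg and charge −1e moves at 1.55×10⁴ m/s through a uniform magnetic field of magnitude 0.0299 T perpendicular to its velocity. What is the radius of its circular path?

r ≈ 0.0107 m

The magnetic force provides the centripetal force: |q|vB = mv²/r.
r = mv/(|q|B) = (3.32×10⁻²⁷)(1.55×10⁴)/((1.602×10⁻¹⁹)(0.0299)) ≈ 0.0107 m.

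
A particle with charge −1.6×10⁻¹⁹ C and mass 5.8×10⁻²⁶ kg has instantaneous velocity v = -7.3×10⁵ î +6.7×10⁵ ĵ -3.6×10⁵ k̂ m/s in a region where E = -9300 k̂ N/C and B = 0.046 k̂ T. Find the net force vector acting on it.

v×B = (3.08×10⁴, 3.36×10⁴, 0) N/C.
E + v×B = (3.08×10⁴, 3.36×10⁴, -9300) N/C.
F = q(E + v×B) = (−1.6×10⁻¹⁹ C)·(3.08×10⁴, 3.36×10⁴, -9300) = (-4.93×10⁻¹⁵, -5.37×10⁻¹⁵, 1.49×10⁻¹⁵) N.

F ≈ (-4.93×10⁻¹⁵, -5.37×10⁻¹⁵, 1.49×10⁻¹⁵) N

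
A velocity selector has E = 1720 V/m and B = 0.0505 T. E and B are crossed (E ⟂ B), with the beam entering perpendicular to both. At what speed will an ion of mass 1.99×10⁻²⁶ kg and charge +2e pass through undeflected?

v = 3.41×10⁴ m/s

For undeflected motion the electric and magnetic forces balance: qE = qvB.
v = E/B = 1720/0.0505 = 3.41×10⁴ m/s.
The result is independent of the particle's charge and mass.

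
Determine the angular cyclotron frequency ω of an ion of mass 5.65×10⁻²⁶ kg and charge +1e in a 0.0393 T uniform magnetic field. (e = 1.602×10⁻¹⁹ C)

ω = |q|B/m.
ω = (1.602×10⁻¹⁹)(0.0393)/5.65×10⁻²⁶ ≈ 1.11×10⁵ rad/s.

ω ≈ 1.11×10⁵ rad/s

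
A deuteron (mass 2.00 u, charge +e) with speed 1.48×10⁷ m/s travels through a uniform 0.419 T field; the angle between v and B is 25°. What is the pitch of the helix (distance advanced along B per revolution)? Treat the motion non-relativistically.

v∥ = v cosθ = 1.48×10⁷·cos25° ≈ 1.341×10⁷ m/s.
T = 2πm/(|q|B) = 2π(3.322×10⁻²⁷)/((1.602×10⁻¹⁹)(0.419)) ≈ 3.110×10⁻⁷ s.
pitch = v∥ T = (1.341×10⁷)(3.110×10⁻⁷) ≈ 4.17 m.

p ≈ 4.17 m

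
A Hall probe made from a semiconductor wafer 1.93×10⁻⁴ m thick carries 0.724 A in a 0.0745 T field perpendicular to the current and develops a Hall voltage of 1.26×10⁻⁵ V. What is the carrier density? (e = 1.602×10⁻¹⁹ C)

n ≈ 1.38×10²⁶ m⁻³

From V_H = IB/(n e t), n = IB/(V_H e t).
n = (0.724)(0.0745)/((1.26×10⁻⁵)(1.602×10⁻¹⁹)(1.93×10⁻⁴)) ≈ 1.38×10²⁶ m⁻³.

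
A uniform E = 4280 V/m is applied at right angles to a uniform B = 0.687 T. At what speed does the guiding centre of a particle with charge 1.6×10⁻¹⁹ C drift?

v_d ≈ 6230 m/s

The E×B drift speed is v_d = E/B.
v_d = 4280/0.687 = 6230 m/s.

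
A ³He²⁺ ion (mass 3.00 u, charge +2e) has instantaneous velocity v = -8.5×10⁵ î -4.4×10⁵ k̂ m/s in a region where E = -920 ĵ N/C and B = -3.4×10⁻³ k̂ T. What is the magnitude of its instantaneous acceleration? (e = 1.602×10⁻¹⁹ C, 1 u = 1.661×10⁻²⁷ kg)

v×B = (0, -2890, 0) N/C.
E + v×B = (0, -3810, 0) N/C.
F = q(E + v×B) = (3.204×10⁻¹⁹ C)·(0, -3810, 0) = (0, -1.22×10⁻¹⁵, 0) N.
|a| = |F|/m = 1.221×10⁻¹⁵/4.983×10⁻²⁷ ≈ 2.45×10¹¹ m/s².

|a| ≈ 2.45×10¹¹ m/s²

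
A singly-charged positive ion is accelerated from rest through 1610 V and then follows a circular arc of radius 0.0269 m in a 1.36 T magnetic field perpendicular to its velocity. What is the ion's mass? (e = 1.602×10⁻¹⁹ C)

m ≈ 6.66×10⁻²⁶ kg

Combine |q|V = ½mv² and r = mv/(|q|B): eliminate v to get m = qB²r²/(2V).
m = (1.602×10⁻¹⁹)(1.36)²(0.0269)²/(2·1610) ≈ 6.66×10⁻²⁶ kg.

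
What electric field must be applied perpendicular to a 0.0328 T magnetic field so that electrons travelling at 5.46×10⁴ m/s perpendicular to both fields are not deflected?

E = 1790 V/m

For straight-line motion qE = qvB, so E = vB.
E = 5.46×10⁴ × 0.0328 = 1790 V/m.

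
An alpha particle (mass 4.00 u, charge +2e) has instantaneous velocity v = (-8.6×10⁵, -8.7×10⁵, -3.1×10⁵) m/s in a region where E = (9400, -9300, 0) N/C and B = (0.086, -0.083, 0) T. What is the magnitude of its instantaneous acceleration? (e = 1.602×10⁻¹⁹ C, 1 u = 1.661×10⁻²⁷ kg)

|a| ≈ 7.30×10¹² m/s²

v×B = (-2.57×10⁴, -2.67×10⁴, 1.46×10⁵) N/C.
E + v×B = (-1.63×10⁴, -3.60×10⁴, 1.46×10⁵) N/C.
F = q(E + v×B) = (3.204×10⁻¹⁹ C)·(-1.63×10⁴, -3.60×10⁴, 1.46×10⁵) = (-5.23×10⁻¹⁵, -1.15×10⁻¹⁴, 4.68×10⁻¹⁴) N.
|a| = |F|/m = 4.852×10⁻¹⁴/6.644×10⁻²⁷ ≈ 7.30×10¹² m/s².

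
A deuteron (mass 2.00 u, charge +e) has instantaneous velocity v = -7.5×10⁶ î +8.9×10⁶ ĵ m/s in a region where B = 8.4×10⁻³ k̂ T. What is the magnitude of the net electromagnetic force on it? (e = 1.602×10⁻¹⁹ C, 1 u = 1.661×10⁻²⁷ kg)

v×B = (7.48×10⁴, 6.30×10⁴, 0) N/C.
F = q v×B = (1.602×10⁻¹⁹ C)·(7.48×10⁴, 6.30×10⁴, 0) = (1.20×10⁻¹⁴, 1.01×10⁻¹⁴, 0) N.
|F| = 1.57×10⁻¹⁴ N.

|F| ≈ 1.57×10⁻¹⁴ N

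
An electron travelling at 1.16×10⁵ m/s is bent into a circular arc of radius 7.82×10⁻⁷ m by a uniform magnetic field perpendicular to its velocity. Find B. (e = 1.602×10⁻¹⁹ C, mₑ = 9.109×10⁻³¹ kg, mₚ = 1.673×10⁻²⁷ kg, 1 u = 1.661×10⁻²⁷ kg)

B ≈ 0.843 T

From |q|vB = mv²/r, B = mv/(|q|r).
B = (9.109×10⁻³¹)(1.16×10⁵)/((1.602×10⁻¹⁹)(7.82×10⁻⁷)) ≈ 0.843 T.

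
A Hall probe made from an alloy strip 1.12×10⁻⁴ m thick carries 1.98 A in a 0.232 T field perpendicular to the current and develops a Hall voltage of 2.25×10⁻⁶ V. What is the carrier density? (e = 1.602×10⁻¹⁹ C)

From V_H = IB/(n e t), n = IB/(V_H e t).
n = (1.98)(0.232)/((2.25×10⁻⁶)(1.602×10⁻¹⁹)(1.12×10⁻⁴)) ≈ 1.14×10²⁸ m⁻³.

n ≈ 1.14×10²⁸ m⁻³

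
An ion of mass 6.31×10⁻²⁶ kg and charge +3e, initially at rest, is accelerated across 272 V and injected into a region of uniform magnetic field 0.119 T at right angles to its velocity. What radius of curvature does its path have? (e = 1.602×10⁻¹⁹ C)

Acceleration: |q|V = ½mv² ⇒ v = √(2|q|V/m) = √(2·4.806×10⁻¹⁹·272/6.31×10⁻²⁶) ≈ 6.437×10⁴ m/s.
In the field: r = mv/(|q|B) = (6.31×10⁻²⁶)(6.437×10⁴)/((4.806×10⁻¹⁹)(0.119)) ≈ 0.0710 m.

r ≈ 0.0710 m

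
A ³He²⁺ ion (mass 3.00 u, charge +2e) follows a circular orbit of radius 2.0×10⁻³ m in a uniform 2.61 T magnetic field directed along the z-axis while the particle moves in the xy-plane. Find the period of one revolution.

T ≈ 3.74×10⁻⁸ s

The cyclotron period depends only on m, q, B: T = 2πm/(|q|B).
T = 2π(4.983×10⁻²⁷)/((3.204×10⁻¹⁹)(2.61)) ≈ 3.74×10⁻⁸ s.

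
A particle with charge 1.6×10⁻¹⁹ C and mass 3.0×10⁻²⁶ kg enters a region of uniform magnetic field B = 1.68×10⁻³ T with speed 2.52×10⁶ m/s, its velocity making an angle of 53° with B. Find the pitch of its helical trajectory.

p ≈ 1060 m

v∥ = v cosθ = 2.52×10⁶·cos53° ≈ 1.517×10⁶ m/s.
T = 2πm/(|q|B) = 2π(3.0×10⁻²⁶)/((1.6×10⁻¹⁹)(1.68×10⁻³)) ≈ 7.012×10⁻⁴ s.
pitch = v∥ T = (1.517×10⁶)(7.012×10⁻⁴) ≈ 1060 m.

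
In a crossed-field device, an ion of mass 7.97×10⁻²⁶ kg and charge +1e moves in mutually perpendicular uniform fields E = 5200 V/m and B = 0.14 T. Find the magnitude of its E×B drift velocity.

v_d ≈ 3.7×10⁴ m/s

In crossed fields the guiding centre drifts at v_d = |E×B|/B² = E/B, independent of charge and mass.
v_d = 5200/0.14 = 3.7×10⁴ m/s.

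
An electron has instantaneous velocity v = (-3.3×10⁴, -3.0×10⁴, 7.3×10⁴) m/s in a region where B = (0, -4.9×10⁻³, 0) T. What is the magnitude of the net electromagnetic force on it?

v×B = (358, 0, 162) N/C.
F = q v×B = (−1.602×10⁻¹⁹ C)·(358, 0, 162) = (-5.73×10⁻¹⁷, 0, -2.59×10⁻¹⁷) N.
|F| = 6.29×10⁻¹⁷ N.

|F| ≈ 6.29×10⁻¹⁷ N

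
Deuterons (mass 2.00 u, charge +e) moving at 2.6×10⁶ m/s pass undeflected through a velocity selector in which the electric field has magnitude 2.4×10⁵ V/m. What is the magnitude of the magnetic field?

Balance of forces in the selector: qE = qvB ⇒ B = E/v.
B = 2.4×10⁵/2.6×10⁶ = 0.092 T.

B = 0.092 T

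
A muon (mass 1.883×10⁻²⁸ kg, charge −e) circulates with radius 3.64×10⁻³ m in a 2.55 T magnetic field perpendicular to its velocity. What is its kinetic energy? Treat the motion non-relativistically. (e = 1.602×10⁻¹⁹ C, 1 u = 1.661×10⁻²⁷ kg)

KE ≈ 5.87×10⁻¹⁵ J

v = |q|Br/m, then KE = ½mv² = (qBr)²/(2m).
v = (1.602×10⁻¹⁹)(2.55)(3.64×10⁻³)/1.883×10⁻²⁸ ≈ 7.897×10⁶ m/s.
KE = ½(1.883×10⁻²⁸)(7.897×10⁶)² ≈ 5.87×10⁻¹⁵ J.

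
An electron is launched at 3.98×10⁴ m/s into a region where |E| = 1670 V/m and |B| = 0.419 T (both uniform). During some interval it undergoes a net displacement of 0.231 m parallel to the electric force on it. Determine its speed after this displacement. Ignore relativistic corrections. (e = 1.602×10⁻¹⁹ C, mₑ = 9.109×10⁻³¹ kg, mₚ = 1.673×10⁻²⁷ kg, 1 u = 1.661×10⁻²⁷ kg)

B does no work; ΔKE = |q|E d.
½mv_f² = ½mv₀² + |q|Ed = ½(9.109×10⁻³¹)(3.98×10⁴)² + (1.602×10⁻¹⁹)(1670)(0.231) ≈ 7.215×10⁻²² J + 6.180×10⁻¹⁷ J ≈ 6.180×10⁻¹⁷ J.
v_f = √(2·6.180×10⁻¹⁷/9.109×10⁻³¹) ≈ 1.16×10⁷ m/s.

v_f ≈ 1.16×10⁷ m/s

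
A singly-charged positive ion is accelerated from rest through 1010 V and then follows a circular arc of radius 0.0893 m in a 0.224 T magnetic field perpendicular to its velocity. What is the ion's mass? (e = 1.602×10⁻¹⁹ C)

m ≈ 3.17×10⁻²⁶ kg

Combine |q|V = ½mv² and r = mv/(|q|B): eliminate v to get m = qB²r²/(2V).
m = (1.602×10⁻¹⁹)(0.224)²(0.0893)²/(2·1010) ≈ 3.17×10⁻²⁶ kg.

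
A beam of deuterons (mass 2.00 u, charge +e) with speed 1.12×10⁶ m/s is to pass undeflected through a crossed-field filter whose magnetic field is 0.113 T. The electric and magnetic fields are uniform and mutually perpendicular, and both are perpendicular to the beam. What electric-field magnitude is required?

E = 1.27×10⁵ V/m

For straight-line motion qE = qvB, so E = vB.
E = 1.12×10⁶ × 0.113 = 1.27×10⁵ V/m.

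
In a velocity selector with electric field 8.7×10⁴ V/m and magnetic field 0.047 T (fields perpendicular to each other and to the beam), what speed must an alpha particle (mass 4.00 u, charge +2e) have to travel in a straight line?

Zero net Lorentz force requires |qE| = |q v×B|, i.e. E = vB.
v = E/B = 8.7×10⁴/0.047 = 1.9×10⁶ m/s.

v = 1.9×10⁶ m/s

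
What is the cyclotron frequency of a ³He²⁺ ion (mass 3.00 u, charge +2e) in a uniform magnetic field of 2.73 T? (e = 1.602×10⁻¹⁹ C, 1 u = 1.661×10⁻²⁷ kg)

f ≈ 2.79×10⁷ Hz

f = |q|B/(2πm).
f = (3.204×10⁻¹⁹)(2.73)/(2π·4.983×10⁻²⁷) ≈ 2.79×10⁷ Hz.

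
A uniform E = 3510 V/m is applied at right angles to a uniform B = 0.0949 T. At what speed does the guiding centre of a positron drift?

The E×B drift speed is v_d = E/B.
v_d = 3510/0.0949 = 3.70×10⁴ m/s.

v_d ≈ 3.70×10⁴ m/s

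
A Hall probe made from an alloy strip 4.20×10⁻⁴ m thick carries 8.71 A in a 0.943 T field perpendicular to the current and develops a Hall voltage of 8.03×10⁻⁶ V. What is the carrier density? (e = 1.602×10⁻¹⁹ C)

From V_H = IB/(n e t), n = IB/(V_H e t).
n = (8.71)(0.943)/((8.03×10⁻⁶)(1.602×10⁻¹⁹)(4.20×10⁻⁴)) ≈ 1.52×10²⁸ m⁻³.

n ≈ 1.52×10²⁸ m⁻³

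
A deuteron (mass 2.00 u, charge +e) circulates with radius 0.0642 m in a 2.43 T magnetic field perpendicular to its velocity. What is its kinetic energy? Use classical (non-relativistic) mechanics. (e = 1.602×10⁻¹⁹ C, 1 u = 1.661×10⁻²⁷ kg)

KE ≈ 5.87×10⁵ eV

v = |q|Br/m, then KE = ½mv² = (qBr)²/(2m).
v = (1.602×10⁻¹⁹)(2.43)(0.0642)/3.322×10⁻²⁷ ≈ 7.523×10⁶ m/s.
KE = ½(3.322×10⁻²⁷)(7.523×10⁶)² ≈ 9.40×10⁻¹⁴ J = 5.87×10⁵ eV.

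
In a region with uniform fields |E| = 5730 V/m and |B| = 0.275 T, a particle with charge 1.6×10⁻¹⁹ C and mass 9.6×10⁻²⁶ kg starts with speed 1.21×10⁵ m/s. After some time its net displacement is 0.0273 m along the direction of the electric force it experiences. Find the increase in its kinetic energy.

The magnetic force is always ⟂ v and does no work; only the electric force changes KE.
ΔKE = F_E · d = |q|E d = (1.6×10⁻¹⁹)(5730)(0.0273) ≈ 2.50×10⁻¹⁷ J.

ΔKE ≈ 2.50×10⁻¹⁷ J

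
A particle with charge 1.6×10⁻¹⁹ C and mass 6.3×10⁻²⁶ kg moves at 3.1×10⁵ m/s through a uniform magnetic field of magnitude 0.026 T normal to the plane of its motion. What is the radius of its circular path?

The magnetic force provides the centripetal force: |q|vB = mv²/r.
r = mv/(|q|B) = (6.3×10⁻²⁶)(3.1×10⁵)/((1.6×10⁻¹⁹)(0.026)) ≈ 4.7 m.

r ≈ 4.7 m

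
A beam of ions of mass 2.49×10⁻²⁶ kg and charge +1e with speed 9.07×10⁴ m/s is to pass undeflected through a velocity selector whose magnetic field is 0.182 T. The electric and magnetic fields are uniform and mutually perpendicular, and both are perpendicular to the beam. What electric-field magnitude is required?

E = 1.65×10⁴ V/m

For straight-line motion qE = qvB, so E = vB.
E = 9.07×10⁴ × 0.182 = 1.65×10⁴ V/m.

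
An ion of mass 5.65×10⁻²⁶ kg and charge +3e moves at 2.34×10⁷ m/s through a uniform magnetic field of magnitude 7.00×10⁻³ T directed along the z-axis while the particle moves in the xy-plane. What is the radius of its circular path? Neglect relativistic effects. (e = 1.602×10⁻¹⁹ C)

r ≈ 393 m

The magnetic force provides the centripetal force: |q|vB = mv²/r.
r = mv/(|q|B) = (5.65×10⁻²⁶)(2.34×10⁷)/((4.806×10⁻¹⁹)(7.00×10⁻³)) ≈ 393 m.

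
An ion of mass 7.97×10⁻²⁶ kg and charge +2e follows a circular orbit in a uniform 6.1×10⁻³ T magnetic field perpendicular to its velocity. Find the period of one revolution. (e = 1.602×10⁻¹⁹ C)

T ≈ 2.6×10⁻⁴ s

The cyclotron period depends only on m, q, B: T = 2πm/(|q|B).
T = 2π(7.97×10⁻²⁶)/((3.204×10⁻¹⁹)(6.1×10⁻³)) ≈ 2.6×10⁻⁴ s.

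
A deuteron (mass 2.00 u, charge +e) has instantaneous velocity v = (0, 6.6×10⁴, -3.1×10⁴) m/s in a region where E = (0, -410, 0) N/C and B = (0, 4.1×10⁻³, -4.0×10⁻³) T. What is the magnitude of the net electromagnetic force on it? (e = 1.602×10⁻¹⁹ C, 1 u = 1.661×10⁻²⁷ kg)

v×B = (-137, 0, 0) N/C.
E + v×B = (-137, -410, 0) N/C.
F = q(E + v×B) = (1.602×10⁻¹⁹ C)·(-137, -410, 0) = (-2.19×10⁻¹⁷, -6.57×10⁻¹⁷, 0) N.
|F| = 6.92×10⁻¹⁷ N.

|F| ≈ 6.92×10⁻¹⁷ N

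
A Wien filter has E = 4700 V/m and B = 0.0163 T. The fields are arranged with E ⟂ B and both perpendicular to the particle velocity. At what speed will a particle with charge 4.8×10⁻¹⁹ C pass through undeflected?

v = 2.88×10⁵ m/s

Straight-line motion ⇒ electric and magnetic forces cancel, so E = vB.
v = E/B = 4700/0.0163 = 2.88×10⁵ m/s.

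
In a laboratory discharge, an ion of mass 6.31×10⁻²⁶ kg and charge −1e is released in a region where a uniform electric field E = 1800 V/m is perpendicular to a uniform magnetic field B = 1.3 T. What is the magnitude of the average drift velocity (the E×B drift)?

In crossed fields the guiding centre drifts at v_d = |E×B|/B² = E/B, independent of charge and mass.
v_d = 1800/1.3 = 1400 m/s.

v_d ≈ 1400 m/s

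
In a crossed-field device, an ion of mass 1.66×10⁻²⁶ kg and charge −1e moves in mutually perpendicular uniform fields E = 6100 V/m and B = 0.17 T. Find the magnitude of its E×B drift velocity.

The E×B drift speed is v_d = E/B.
v_d = 6100/0.17 = 3.6×10⁴ m/s.

v_d ≈ 3.6×10⁴ m/s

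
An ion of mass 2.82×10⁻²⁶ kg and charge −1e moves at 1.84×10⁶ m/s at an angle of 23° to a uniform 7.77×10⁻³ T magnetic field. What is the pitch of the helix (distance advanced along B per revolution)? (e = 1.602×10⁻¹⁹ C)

p ≈ 241 m

v∥ = v cosθ = 1.84×10⁶·cos23° ≈ 1.694×10⁶ m/s.
T = 2πm/(|q|B) = 2π(2.82×10⁻²⁶)/((1.602×10⁻¹⁹)(7.77×10⁻³)) ≈ 1.423×10⁻⁴ s.
pitch = v∥ T = (1.694×10⁶)(1.423×10⁻⁴) ≈ 241 m.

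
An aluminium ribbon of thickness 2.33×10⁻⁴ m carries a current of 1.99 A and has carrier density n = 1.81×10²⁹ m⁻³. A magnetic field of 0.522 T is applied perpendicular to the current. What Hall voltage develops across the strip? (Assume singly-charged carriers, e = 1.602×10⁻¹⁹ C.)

V_H ≈ 1.54×10⁻⁷ V

V_H = IB/(n e t).
V_H = (1.99)(0.522)/((1.81×10²⁹)(1.602×10⁻¹⁹)(2.33×10⁻⁴)) ≈ 1.54×10⁻⁷ V.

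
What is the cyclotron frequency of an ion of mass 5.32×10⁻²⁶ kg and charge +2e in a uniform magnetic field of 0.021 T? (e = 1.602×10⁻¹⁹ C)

f = |q|B/(2πm).
f = (3.204×10⁻¹⁹)(0.021)/(2π·5.32×10⁻²⁶) ≈ 2.0×10⁴ Hz.

f ≈ 2.0×10⁴ Hz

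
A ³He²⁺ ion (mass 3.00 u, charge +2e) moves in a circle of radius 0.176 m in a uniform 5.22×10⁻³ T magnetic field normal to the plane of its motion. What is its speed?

From |q|vB = mv²/r, v = |q|Br/m.
v = (3.204×10⁻¹⁹)(5.22×10⁻³)(0.176)/4.983×10⁻²⁷ ≈ 5.91×10⁴ m/s.

v ≈ 5.91×10⁴ m/s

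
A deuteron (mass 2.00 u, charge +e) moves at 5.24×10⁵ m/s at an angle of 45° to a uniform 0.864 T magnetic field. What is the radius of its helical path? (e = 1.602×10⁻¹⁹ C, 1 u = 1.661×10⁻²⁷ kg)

r ≈ 8.89×10⁻³ m

v⊥ = v sinθ = 5.24×10⁵·sin45° ≈ 3.705×10⁵ m/s.
r = m v⊥/(|q|B) = (3.322×10⁻²⁷)(3.705×10⁵)/((1.602×10⁻¹⁹)(0.864)) ≈ 8.89×10⁻³ m.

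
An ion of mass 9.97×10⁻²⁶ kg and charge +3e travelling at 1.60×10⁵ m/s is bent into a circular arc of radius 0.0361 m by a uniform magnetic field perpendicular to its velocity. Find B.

From |q|vB = mv²/r, B = mv/(|q|r).
B = (9.97×10⁻²⁶)(1.60×10⁵)/((4.806×10⁻¹⁹)(0.0361)) ≈ 0.919 T.

B ≈ 0.919 T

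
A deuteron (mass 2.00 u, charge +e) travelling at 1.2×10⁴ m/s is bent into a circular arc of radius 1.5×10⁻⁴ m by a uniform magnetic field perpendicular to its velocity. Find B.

From |q|vB = mv²/r, B = mv/(|q|r).
B = (3.322×10⁻²⁷)(1.2×10⁴)/((1.602×10⁻¹⁹)(1.5×10⁻⁴)) ≈ 1.7 T.

B ≈ 1.7 T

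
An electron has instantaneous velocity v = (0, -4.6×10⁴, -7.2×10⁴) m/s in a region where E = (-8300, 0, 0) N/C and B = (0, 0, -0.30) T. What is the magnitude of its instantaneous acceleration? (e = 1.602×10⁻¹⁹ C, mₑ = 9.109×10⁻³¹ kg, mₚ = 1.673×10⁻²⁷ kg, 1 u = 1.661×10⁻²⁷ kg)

|a| ≈ 9.67×10¹⁴ m/s²

v×B = (1.38×10⁴, 0, 0) N/C.
E + v×B = (5500, 0, 0) N/C.
F = q(E + v×B) = (−1.602×10⁻¹⁹ C)·(5500, 0, 0) = (-8.81×10⁻¹⁶, 0, 0) N.
|a| = |F|/m = 8.811×10⁻¹⁶/9.109×10⁻³¹ ≈ 9.67×10¹⁴ m/s².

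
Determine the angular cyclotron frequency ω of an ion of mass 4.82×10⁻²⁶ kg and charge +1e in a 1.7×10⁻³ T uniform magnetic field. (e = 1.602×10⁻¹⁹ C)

ω = |q|B/m.
ω = (1.602×10⁻¹⁹)(1.7×10⁻³)/4.82×10⁻²⁶ ≈ 5700 rad/s.

ω ≈ 5700 rad/s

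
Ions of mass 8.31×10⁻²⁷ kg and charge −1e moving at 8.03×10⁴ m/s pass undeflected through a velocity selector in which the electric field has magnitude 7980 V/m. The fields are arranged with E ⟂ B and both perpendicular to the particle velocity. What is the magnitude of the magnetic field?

B = 0.0994 T

Balance of forces in the selector: qE = qvB ⇒ B = E/v.
B = 7980/8.03×10⁴ = 0.0994 T.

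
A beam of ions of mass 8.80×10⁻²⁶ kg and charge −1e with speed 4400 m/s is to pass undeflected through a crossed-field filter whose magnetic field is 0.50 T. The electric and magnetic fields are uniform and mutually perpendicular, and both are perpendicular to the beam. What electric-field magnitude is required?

For straight-line motion qE = qvB, so E = vB.
E = 4400 × 0.50 = 2200 V/m.

E = 2200 V/m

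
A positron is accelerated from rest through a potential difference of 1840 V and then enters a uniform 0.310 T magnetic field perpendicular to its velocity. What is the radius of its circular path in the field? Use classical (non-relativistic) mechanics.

r ≈ 4.67×10⁻⁴ m

Acceleration: |q|V = ½mv² ⇒ v = √(2|q|V/m) = √(2·1.602×10⁻¹⁹·1840/9.109×10⁻³¹) ≈ 2.544×10⁷ m/s.
In the field: r = mv/(|q|B) = (9.109×10⁻³¹)(2.544×10⁷)/((1.602×10⁻¹⁹)(0.310)) ≈ 4.67×10⁻⁴ m.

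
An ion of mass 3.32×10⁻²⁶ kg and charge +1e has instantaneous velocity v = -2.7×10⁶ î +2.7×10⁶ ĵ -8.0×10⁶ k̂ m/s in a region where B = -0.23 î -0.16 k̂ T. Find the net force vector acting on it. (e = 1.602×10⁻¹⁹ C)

v×B = (-4.32×10⁵, 1.41×10⁶, 6.21×10⁵) N/C.
F = q v×B = (1.602×10⁻¹⁹ C)·(-4.32×10⁵, 1.41×10⁶, 6.21×10⁵) = (-6.92×10⁻¹⁴, 2.26×10⁻¹³, 9.95×10⁻¹⁴) N.

F ≈ (-6.92×10⁻¹⁴, 2.26×10⁻¹³, 9.95×10⁻¹⁴) N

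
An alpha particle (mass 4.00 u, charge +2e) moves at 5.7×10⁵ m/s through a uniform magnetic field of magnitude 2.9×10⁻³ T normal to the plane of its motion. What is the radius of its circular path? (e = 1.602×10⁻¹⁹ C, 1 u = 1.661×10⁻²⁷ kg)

r ≈ 4.1 m

The magnetic force provides the centripetal force: |q|vB = mv²/r.
r = mv/(|q|B) = (6.644×10⁻²⁷)(5.7×10⁵)/((3.204×10⁻¹⁹)(2.9×10⁻³)) ≈ 4.1 m.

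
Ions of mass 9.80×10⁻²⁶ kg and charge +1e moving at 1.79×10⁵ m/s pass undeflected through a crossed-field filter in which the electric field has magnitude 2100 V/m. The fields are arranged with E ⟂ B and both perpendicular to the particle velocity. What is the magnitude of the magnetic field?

Balance of forces in the selector: qE = qvB ⇒ B = E/v.
B = 2100/1.79×10⁵ = 0.0117 T.

B = 0.0117 T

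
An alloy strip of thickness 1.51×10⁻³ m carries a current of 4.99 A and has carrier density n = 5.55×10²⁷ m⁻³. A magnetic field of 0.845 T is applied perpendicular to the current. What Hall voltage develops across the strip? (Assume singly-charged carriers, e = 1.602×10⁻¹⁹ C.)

V_H = IB/(n e t).
V_H = (4.99)(0.845)/((5.55×10²⁷)(1.602×10⁻¹⁹)(1.51×10⁻³)) ≈ 3.14×10⁻⁶ V.

V_H ≈ 3.14×10⁻⁶ V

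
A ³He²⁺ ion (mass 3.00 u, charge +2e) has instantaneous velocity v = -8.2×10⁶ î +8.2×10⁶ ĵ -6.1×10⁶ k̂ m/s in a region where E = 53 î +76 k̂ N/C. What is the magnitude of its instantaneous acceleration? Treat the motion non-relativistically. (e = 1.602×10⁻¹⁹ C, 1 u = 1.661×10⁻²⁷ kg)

Only an electric field acts, so F = qE = (3.204×10⁻¹⁹ C)·(53.0, 0, 76.0) = (1.70×10⁻¹⁷, 0, 2.44×10⁻¹⁷) N.
|a| = |F|/m = 2.969×10⁻¹⁷/4.983×10⁻²⁷ ≈ 5.96×10⁹ m/s².

|a| ≈ 5.96×10⁹ m/s²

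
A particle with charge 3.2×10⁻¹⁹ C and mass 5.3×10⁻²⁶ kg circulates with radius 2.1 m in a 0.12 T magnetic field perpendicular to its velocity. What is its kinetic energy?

KE ≈ 3.8×10⁵ eV

v = |q|Br/m, then KE = ½mv² = (qBr)²/(2m).
v = (3.2×10⁻¹⁹)(0.12)(2.1)/5.3×10⁻²⁶ ≈ 1.522×10⁶ m/s.
KE = ½(5.3×10⁻²⁶)(1.522×10⁶)² ≈ 6.1×10⁻¹⁴ J = 3.8×10⁵ eV.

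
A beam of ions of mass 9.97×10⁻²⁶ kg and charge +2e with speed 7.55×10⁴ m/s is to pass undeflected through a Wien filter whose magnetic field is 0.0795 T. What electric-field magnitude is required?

For straight-line motion qE = qvB, so E = vB.
E = 7.55×10⁴ × 0.0795 = 6000 V/m.

E = 6000 V/m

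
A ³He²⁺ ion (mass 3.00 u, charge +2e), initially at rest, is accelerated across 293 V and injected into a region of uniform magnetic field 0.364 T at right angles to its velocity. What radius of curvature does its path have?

r ≈ 8.29×10⁻³ m

Acceleration: |q|V = ½mv² ⇒ v = √(2|q|V/m) = √(2·3.204×10⁻¹⁹·293/4.983×10⁻²⁷) ≈ 1.941×10⁵ m/s.
In the field: r = mv/(|q|B) = (4.983×10⁻²⁷)(1.941×10⁵)/((3.204×10⁻¹⁹)(0.364)) ≈ 8.29×10⁻³ m.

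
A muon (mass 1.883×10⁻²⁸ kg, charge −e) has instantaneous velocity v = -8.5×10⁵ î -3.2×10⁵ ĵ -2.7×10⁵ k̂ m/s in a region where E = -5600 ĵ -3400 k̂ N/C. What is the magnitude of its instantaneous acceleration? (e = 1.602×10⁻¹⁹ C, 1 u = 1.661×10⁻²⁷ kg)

Only an electric field acts, so F = qE = (−1.602×10⁻¹⁹ C)·(0, -5600, -3400) = (0, 8.97×10⁻¹⁶, 5.45×10⁻¹⁶) N.
|a| = |F|/m = 1.050×10⁻¹⁵/1.883×10⁻²⁸ ≈ 5.57×10¹² m/s².

|a| ≈ 5.57×10¹² m/s²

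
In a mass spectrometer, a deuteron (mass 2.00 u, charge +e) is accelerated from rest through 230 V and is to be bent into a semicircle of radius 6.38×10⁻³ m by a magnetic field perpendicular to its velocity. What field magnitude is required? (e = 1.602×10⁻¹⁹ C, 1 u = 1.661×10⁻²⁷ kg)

B ≈ 0.484 T

v = √(2|q|V/m) = √(2·1.602×10⁻¹⁹·230/3.322×10⁻²⁷) ≈ 1.489×10⁵ m/s.
B = mv/(|q|r) = (3.322×10⁻²⁷)(1.489×10⁵)/((1.602×10⁻¹⁹)(6.38×10⁻³)) ≈ 0.484 T.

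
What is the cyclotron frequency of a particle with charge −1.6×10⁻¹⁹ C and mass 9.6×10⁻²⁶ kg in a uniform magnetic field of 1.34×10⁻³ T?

f ≈ 355 Hz

f = |q|B/(2πm).
f = (1.6×10⁻¹⁹)(1.34×10⁻³)/(2π·9.6×10⁻²⁶) ≈ 355 Hz.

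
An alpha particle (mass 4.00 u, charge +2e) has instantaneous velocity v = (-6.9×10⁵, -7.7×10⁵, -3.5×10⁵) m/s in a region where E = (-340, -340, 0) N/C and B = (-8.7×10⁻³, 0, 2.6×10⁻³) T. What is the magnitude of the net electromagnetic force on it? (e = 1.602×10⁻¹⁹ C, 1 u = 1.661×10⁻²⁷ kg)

v×B = (-2000, 4840, -6700) N/C.
E + v×B = (-2340, 4500, -6700) N/C.
F = q(E + v×B) = (3.204×10⁻¹⁹ C)·(-2340, 4500, -6700) = (-7.50×10⁻¹⁶, 1.44×10⁻¹⁵, -2.15×10⁻¹⁵) N.
|F| = 2.69×10⁻¹⁵ N.

|F| ≈ 2.69×10⁻¹⁵ N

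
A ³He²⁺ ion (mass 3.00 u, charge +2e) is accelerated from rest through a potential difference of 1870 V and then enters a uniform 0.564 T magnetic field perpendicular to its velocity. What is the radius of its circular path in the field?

r ≈ 0.0135 m

Acceleration: |q|V = ½mv² ⇒ v = √(2|q|V/m) = √(2·3.204×10⁻¹⁹·1870/4.983×10⁻²⁷) ≈ 4.904×10⁵ m/s.
In the field: r = mv/(|q|B) = (4.983×10⁻²⁷)(4.904×10⁵)/((3.204×10⁻¹⁹)(0.564)) ≈ 0.0135 m.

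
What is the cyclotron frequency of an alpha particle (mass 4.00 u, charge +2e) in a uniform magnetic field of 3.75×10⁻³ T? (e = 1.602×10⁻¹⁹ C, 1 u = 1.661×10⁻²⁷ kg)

f = |q|B/(2πm).
f = (3.204×10⁻¹⁹)(3.75×10⁻³)/(2π·6.644×10⁻²⁷) ≈ 2.88×10⁴ Hz.

f ≈ 2.88×10⁴ Hz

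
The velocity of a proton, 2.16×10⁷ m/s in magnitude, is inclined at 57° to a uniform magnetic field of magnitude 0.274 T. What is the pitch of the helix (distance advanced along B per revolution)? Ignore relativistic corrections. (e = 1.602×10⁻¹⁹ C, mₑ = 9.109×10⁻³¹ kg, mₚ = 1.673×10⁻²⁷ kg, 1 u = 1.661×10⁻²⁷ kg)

v∥ = v cosθ = 2.16×10⁷·cos57° ≈ 1.176×10⁷ m/s.
T = 2πm/(|q|B) = 2π(1.673×10⁻²⁷)/((1.602×10⁻¹⁹)(0.274)) ≈ 2.395×10⁻⁷ s.
pitch = v∥ T = (1.176×10⁷)(2.395×10⁻⁷) ≈ 2.82 m.

p ≈ 2.82 m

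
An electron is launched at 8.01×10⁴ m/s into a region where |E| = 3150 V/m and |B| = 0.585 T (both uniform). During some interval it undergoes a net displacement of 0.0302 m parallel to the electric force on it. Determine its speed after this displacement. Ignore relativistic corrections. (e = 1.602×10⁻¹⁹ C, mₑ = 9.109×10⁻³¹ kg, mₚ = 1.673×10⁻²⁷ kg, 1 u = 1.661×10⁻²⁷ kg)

v_f ≈ 5.79×10⁶ m/s

B does no work; ΔKE = |q|E d.
½mv_f² = ½mv₀² + |q|Ed = ½(9.109×10⁻³¹)(8.01×10⁴)² + (1.602×10⁻¹⁹)(3150)(0.0302) ≈ 2.922×10⁻²¹ J + 1.524×10⁻¹⁷ J ≈ 1.524×10⁻¹⁷ J.
v_f = √(2·1.524×10⁻¹⁷/9.109×10⁻³¹) ≈ 5.79×10⁶ m/s.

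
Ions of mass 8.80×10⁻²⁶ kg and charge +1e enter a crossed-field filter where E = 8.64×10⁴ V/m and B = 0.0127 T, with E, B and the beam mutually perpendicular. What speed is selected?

v = 6.80×10⁶ m/s

For undeflected motion the electric and magnetic forces balance: qE = qvB.
v = E/B = 8.64×10⁴/0.0127 = 6.80×10⁶ m/s.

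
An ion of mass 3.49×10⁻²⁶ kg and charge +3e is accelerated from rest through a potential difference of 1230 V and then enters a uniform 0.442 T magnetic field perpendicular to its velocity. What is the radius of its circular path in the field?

Acceleration: |q|V = ½mv² ⇒ v = √(2|q|V/m) = √(2·4.806×10⁻¹⁹·1230/3.49×10⁻²⁶) ≈ 1.841×10⁵ m/s.
In the field: r = mv/(|q|B) = (3.49×10⁻²⁶)(1.841×10⁵)/((4.806×10⁻¹⁹)(0.442)) ≈ 0.0302 m.

r ≈ 0.0302 m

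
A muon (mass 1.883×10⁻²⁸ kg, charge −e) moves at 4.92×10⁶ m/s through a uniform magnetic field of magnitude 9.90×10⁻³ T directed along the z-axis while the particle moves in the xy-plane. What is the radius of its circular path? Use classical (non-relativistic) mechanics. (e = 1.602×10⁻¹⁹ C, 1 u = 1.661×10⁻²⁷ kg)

The magnetic force provides the centripetal force: |q|vB = mv²/r.
r = mv/(|q|B) = (1.883×10⁻²⁸)(4.92×10⁶)/((1.602×10⁻¹⁹)(9.90×10⁻³)) ≈ 0.584 m.

r ≈ 0.584 m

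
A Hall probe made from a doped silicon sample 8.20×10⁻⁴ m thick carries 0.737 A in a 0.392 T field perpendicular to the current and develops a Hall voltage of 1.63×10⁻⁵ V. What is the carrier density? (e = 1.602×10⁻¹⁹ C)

n ≈ 1.35×10²⁶ m⁻³

From V_H = IB/(n e t), n = IB/(V_H e t).
n = (0.737)(0.392)/((1.63×10⁻⁵)(1.602×10⁻¹⁹)(8.20×10⁻⁴)) ≈ 1.35×10²⁶ m⁻³.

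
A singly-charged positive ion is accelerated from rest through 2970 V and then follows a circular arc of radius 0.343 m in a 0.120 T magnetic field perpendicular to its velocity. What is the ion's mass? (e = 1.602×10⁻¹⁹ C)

Combine |q|V = ½mv² and r = mv/(|q|B): eliminate v to get m = qB²r²/(2V).
m = (1.602×10⁻¹⁹)(0.120)²(0.343)²/(2·2970) ≈ 4.57×10⁻²⁶ kg.

m ≈ 4.57×10⁻²⁶ kg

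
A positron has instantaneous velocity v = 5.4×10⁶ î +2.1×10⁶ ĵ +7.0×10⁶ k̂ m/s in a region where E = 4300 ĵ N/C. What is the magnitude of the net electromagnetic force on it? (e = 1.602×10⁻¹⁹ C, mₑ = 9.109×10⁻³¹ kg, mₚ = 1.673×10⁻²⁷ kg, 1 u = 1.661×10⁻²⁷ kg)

|F| ≈ 6.89×10⁻¹⁶ N

Only an electric field acts, so F = qE = (1.602×10⁻¹⁹ C)·(0, 4300, 0) = (0, 6.89×10⁻¹⁶, 0) N.
|F| = 6.89×10⁻¹⁶ N.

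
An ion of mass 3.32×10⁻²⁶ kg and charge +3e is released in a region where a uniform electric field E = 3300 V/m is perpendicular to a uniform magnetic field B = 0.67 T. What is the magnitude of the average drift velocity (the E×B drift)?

v_d ≈ 4900 m/s

The E×B drift speed is v_d = E/B.
v_d = 3300/0.67 = 4900 m/s.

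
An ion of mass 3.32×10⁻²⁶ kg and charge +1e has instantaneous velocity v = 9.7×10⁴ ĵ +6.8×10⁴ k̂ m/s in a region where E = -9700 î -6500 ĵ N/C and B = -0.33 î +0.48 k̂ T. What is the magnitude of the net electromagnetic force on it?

|F| ≈ 9.09×10⁻¹⁵ N

v×B = (4.66×10⁴, -2.24×10⁴, 3.20×10⁴) N/C.
E + v×B = (3.69×10⁴, -2.89×10⁴, 3.20×10⁴) N/C.
F = q(E + v×B) = (1.602×10⁻¹⁹ C)·(3.69×10⁴, -2.89×10⁴, 3.20×10⁴) = (5.90×10⁻¹⁵, -4.64×10⁻¹⁵, 5.13×10⁻¹⁵) N.
|F| = 9.09×10⁻¹⁵ N.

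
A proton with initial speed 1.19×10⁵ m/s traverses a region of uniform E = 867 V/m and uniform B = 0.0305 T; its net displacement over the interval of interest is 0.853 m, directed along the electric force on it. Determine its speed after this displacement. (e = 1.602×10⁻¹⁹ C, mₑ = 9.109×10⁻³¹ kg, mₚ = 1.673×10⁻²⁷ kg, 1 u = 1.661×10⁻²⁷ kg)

v_f ≈ 3.95×10⁵ m/s

B does no work; ΔKE = |q|E d.
½mv_f² = ½mv₀² + |q|Ed = ½(1.673×10⁻²⁷)(1.19×10⁵)² + (1.602×10⁻¹⁹)(867)(0.853) ≈ 1.185×10⁻¹⁷ J + 1.185×10⁻¹⁶ J ≈ 1.303×10⁻¹⁶ J.
v_f = √(2·1.303×10⁻¹⁶/1.673×10⁻²⁷) ≈ 3.95×10⁵ m/s.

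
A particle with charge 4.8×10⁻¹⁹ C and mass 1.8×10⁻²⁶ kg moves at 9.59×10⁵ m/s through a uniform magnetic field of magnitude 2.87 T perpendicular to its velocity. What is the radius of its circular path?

r ≈ 0.0125 m

The magnetic force provides the centripetal force: |q|vB = mv²/r.
r = mv/(|q|B) = (1.8×10⁻²⁶)(9.59×10⁵)/((4.8×10⁻¹⁹)(2.87)) ≈ 0.0125 m.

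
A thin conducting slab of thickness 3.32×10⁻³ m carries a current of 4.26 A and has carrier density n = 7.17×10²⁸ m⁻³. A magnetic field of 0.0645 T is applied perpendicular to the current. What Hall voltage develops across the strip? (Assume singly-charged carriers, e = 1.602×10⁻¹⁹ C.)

V_H = IB/(n e t).
V_H = (4.26)(0.0645)/((7.17×10²⁸)(1.602×10⁻¹⁹)(3.32×10⁻³)) ≈ 7.21×10⁻⁹ V.

V_H ≈ 7.21×10⁻⁹ V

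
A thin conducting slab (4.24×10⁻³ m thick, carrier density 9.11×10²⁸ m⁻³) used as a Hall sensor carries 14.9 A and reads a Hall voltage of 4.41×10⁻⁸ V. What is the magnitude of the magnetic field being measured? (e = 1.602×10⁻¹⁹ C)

B ≈ 0.183 T

From V_H = IB/(n e t), B = V_H n e t / I.
B = (4.41×10⁻⁸)(9.11×10²⁸)(1.602×10⁻¹⁹)(4.24×10⁻³)/14.9 ≈ 0.183 T.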